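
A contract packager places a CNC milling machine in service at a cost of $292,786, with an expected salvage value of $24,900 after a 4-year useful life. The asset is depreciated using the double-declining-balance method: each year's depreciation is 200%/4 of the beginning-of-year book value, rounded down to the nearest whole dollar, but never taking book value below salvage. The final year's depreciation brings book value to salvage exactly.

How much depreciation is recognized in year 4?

Depreciable base = $292,786 − $24,900 = $267,886.
Year 1: ⌊$292,786 × 200%/4⌋ = $146,393. Book value $146,393.
Year 2: ⌊$146,393 × 200%/4⌋ = $73,196. Book value $73,197.
Year 3: ⌊$73,197 × 200%/4⌋ = $36,598. Book value $36,599.
Year 4 (final): $36,599 − $24,900 = $11,699. Book value $24,900.

$11,699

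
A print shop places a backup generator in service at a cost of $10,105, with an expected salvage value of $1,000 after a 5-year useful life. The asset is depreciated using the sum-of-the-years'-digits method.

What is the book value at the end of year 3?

Depreciable base = $10,105 − $1,000 = $9,105.
Sum of the years' digits = 5+4+3+2+1 = 15.
Year 1: $9,105 × 5/15 = $3,035. Book value $7,070.
Year 2: $9,105 × 4/15 = $2,428. Book value $4,642.
Year 3: $9,105 × 3/15 = $1,821. Book value $2,821.

$2,821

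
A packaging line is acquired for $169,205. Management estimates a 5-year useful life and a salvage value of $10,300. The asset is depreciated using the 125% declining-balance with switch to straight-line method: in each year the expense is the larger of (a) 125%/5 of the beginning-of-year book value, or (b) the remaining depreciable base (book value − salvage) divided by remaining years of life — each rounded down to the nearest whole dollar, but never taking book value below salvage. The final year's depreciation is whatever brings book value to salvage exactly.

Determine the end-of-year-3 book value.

Depreciable base = $169,205 − $10,300 = $158,905.
Year 1: DB = ⌊$169,205 × 125%/5⌋ = $42,301; SL = ⌊$158,905/5⌋ = $31,781 → take DB $42,301. Book value $126,904.
Year 2: DB = ⌊$126,904 × 125%/5⌋ = $31,726; SL = ⌊$116,604/4⌋ = $29,151 → take DB $31,726. Book value $95,178.
Year 3: DB = ⌊$95,178 × 125%/5⌋ = $23,794; SL = ⌊$84,878/3⌋ = $28,292 → take SL $28,292. Book value $66,886.

$66,886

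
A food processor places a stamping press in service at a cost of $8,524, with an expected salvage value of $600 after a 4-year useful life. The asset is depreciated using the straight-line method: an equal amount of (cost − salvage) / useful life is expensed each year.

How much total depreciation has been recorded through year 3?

$5,943

Depreciable base = $8,524 − $600 = $7,924.
Annual expense = $7,924 / 4 = $1,981.
End of year 1: book value $6,543.
End of year 2: book value $4,562.
End of year 3: book value $2,581.
Accumulated through year 3 = $8,524 − $2,581 = $5,943.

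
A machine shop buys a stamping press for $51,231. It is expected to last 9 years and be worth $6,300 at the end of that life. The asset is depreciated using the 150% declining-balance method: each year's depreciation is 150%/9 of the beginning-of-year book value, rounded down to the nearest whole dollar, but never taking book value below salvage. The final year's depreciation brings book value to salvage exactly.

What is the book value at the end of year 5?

Depreciable base = $51,231 − $6,300 = $44,931.
Year 1: ⌊$51,231 × 150%/9⌋ = $8,538. Book value $42,693.
Year 2: ⌊$42,693 × 150%/9⌋ = $7,115. Book value $35,578.
Year 3: ⌊$35,578 × 150%/9⌋ = $5,929. Book value $29,649.
Year 4: ⌊$29,649 × 150%/9⌋ = $4,941. Book value $24,708.
Year 5: ⌊$24,708 × 150%/9⌋ = $4,118. Book value $20,590.

$20,590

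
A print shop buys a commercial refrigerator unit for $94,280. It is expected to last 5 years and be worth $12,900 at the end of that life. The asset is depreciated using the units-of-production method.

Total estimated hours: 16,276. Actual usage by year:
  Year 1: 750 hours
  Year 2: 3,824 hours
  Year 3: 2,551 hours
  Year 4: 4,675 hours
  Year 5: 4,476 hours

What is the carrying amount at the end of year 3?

Depreciable base = $94,280 − $12,900 = $81,380.
Rate = $81,380 / 16,276 hours = $5 per hour.
Year 1: 750 × $5 = $3,750. Book value $90,530.
Year 2: 3,824 × $5 = $19,120. Book value $71,410.
Year 3: 2,551 × $5 = $12,755. Book value $58,655.

$58,655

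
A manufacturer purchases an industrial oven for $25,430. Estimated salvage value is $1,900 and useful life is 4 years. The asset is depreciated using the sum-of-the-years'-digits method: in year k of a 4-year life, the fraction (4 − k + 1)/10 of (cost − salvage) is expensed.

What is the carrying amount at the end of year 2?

Depreciable base = $25,430 − $1,900 = $23,530.
Sum of the years' digits = 4+3+2+1 = 10.
Year 1: $23,530 × 4/10 = $9,412. Book value $16,018.
Year 2: $23,530 × 3/10 = $7,059. Book value $8,959.

$8,959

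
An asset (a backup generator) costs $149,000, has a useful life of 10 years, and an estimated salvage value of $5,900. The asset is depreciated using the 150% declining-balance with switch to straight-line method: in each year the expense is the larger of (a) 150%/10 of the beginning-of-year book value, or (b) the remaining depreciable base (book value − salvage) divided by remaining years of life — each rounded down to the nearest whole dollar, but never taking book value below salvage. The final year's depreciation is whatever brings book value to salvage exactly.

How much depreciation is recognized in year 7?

Depreciable base = $149,000 − $5,900 = $143,100.
Year 1: DB = ⌊$149,000 × 150%/10⌋ = $22,350; SL = ⌊$143,100/10⌋ = $14,310 → take DB $22,350. Book value $126,650.
Year 2: DB = ⌊$126,650 × 150%/10⌋ = $18,997; SL = ⌊$120,750/9⌋ = $13,416 → take DB $18,997. Book value $107,653.
Year 3: DB = ⌊$107,653 × 150%/10⌋ = $16,147; SL = ⌊$101,753/8⌋ = $12,719 → take DB $16,147. Book value $91,506.
Year 4: DB = ⌊$91,506 × 150%/10⌋ = $13,725; SL = ⌊$85,606/7⌋ = $12,229 → take DB $13,725. Book value $77,781.
Year 5: DB = ⌊$77,781 × 150%/10⌋ = $11,667; SL = ⌊$71,881/6⌋ = $11,980 → take SL $11,980. Book value $65,801.
Year 6: DB = ⌊$65,801 × 150%/10⌋ = $9,870; SL = ⌊$59,901/5⌋ = $11,980 → take SL $11,980. Book value $53,821.
Year 7: DB = ⌊$53,821 × 150%/10⌋ = $8,073; SL = ⌊$47,921/4⌋ = $11,980 → take SL $11,980. Book value $41,841.

$11,980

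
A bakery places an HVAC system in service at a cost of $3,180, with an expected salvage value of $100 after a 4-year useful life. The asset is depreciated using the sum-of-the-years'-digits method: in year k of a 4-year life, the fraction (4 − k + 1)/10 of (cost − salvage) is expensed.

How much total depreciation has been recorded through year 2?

Depreciable base = $3,180 − $100 = $3,080.
Sum of the years' digits = 4+3+2+1 = 10.
Year 1: $3,080 × 4/10 = $1,232. Book value $1,948.
Year 2: $3,080 × 3/10 = $924. Book value $1,024.
Accumulated through year 2 = $3,180 − $1,024 = $2,156.

$2,156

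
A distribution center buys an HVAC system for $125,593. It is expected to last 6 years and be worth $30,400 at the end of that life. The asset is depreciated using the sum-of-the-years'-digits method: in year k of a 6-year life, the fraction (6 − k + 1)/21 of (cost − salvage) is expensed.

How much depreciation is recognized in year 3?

$18,132

Depreciable base = $125,593 − $30,400 = $95,193.
Sum of the years' digits = 6+5+4+3+2+1 = 21.
Year 1: $95,193 × 6/21 = $27,198. Book value $98,395.
Year 2: $95,193 × 5/21 = $22,665. Book value $75,730.
Year 3: $95,193 × 4/21 = $18,132. Book value $57,598.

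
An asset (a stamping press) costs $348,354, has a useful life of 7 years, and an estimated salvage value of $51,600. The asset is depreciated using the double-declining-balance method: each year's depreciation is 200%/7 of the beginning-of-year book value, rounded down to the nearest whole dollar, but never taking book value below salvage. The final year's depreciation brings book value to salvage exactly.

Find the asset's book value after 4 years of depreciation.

$90,681

Depreciable base = $348,354 − $51,600 = $296,754.
Year 1: ⌊$348,354 × 200%/7⌋ = $99,529. Book value $248,825.
Year 2: ⌊$248,825 × 200%/7⌋ = $71,092. Book value $177,733.
Year 3: ⌊$177,733 × 200%/7⌋ = $50,780. Book value $126,953.
Year 4: ⌊$126,953 × 200%/7⌋ = $36,272. Book value $90,681.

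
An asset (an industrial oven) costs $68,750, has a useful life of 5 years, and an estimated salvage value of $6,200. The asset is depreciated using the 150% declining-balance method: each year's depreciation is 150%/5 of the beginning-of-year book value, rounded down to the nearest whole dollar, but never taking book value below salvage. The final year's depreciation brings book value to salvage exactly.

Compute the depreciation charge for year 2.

Depreciable base = $68,750 − $6,200 = $62,550.
Year 1: ⌊$68,750 × 150%/5⌋ = $20,625. Book value $48,125.
Year 2: ⌊$48,125 × 150%/5⌋ = $14,437. Book value $33,688.

$14,437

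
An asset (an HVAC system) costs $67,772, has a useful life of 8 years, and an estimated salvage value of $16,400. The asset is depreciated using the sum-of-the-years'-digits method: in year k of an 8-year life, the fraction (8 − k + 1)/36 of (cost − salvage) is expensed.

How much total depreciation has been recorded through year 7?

Depreciable base = $67,772 − $16,400 = $51,372.
Sum of the years' digits = 8+7+6+5+4+3+2+1 = 36.
Year 1: $51,372 × 8/36 = $11,416. Book value $56,356.
Year 2: $51,372 × 7/36 = $9,989. Book value $46,367.
Year 3: $51,372 × 6/36 = $8,562. Book value $37,805.
Year 4: $51,372 × 5/36 = $7,135. Book value $30,670.
Year 5: $51,372 × 4/36 = $5,708. Book value $24,962.
Year 6: $51,372 × 3/36 = $4,281. Book value $20,681.
Year 7: $51,372 × 2/36 = $2,854. Book value $17,827.
Accumulated through year 7 = $67,772 − $17,827 = $49,945.

$49,945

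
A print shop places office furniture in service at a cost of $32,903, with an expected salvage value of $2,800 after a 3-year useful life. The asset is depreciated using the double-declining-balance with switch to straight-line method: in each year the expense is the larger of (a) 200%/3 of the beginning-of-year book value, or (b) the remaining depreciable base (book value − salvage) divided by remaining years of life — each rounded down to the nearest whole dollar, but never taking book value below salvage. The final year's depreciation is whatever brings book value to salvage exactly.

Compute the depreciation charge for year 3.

Depreciable base = $32,903 − $2,800 = $30,103.
Year 1: DB = ⌊$32,903 × 200%/3⌋ = $21,935; SL = ⌊$30,103/3⌋ = $10,034 → take DB $21,935. Book value $10,968.
Year 2: DB = ⌊$10,968 × 200%/3⌋ = $7,312; SL = ⌊$8,168/2⌋ = $4,084 → take DB $7,312. Book value $3,656.
Year 3 (final): $3,656 − $2,800 = $856. Book value $2,800.

$856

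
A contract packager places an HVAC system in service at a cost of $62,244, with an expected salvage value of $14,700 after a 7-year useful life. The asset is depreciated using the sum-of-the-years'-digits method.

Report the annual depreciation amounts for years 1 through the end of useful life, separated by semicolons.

$11,886; $10,188; $8,490; $6,792; $5,094; $3,396; $1,698

Depreciable base = $62,244 − $14,700 = $47,544.
Sum of the years' digits = 7+6+5+4+3+2+1 = 28.
Year 1: $47,544 × 7/28 = $11,886. Book value $50,358.
Year 2: $47,544 × 6/28 = $10,188. Book value $40,170.
Year 3: $47,544 × 5/28 = $8,490. Book value $31,680.
Year 4: $47,544 × 4/28 = $6,792. Book value $24,888.
Year 5: $47,544 × 3/28 = $5,094. Book value $19,794.
Year 6: $47,544 × 2/28 = $3,396. Book value $16,398.
Year 7: $47,544 × 1/28 = $1,698. Book value $14,700.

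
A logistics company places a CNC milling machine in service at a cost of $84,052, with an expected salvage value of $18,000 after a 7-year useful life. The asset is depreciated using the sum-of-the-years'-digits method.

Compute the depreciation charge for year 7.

$2,359

Depreciable base = $84,052 − $18,000 = $66,052.
Sum of the years' digits = 7+6+5+4+3+2+1 = 28.
Year 1: $66,052 × 7/28 = $16,513. Book value $67,539.
Year 2: $66,052 × 6/28 = $14,154. Book value $53,385.
Year 3: $66,052 × 5/28 = $11,795. Book value $41,590.
Year 4: $66,052 × 4/28 = $9,436. Book value $32,154.
Year 5: $66,052 × 3/28 = $7,077. Book value $25,077.
Year 6: $66,052 × 2/28 = $4,718. Book value $20,359.
Year 7: $66,052 × 1/28 = $2,359. Book value $18,000.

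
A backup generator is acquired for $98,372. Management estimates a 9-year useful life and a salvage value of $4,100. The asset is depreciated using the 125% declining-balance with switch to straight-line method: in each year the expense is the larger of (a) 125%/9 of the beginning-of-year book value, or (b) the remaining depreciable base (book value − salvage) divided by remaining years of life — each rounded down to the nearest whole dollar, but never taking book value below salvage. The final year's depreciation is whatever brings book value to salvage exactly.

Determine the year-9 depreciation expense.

$9,786

Depreciable base = $98,372 − $4,100 = $94,272.
Year 1: DB = ⌊$98,372 × 125%/9⌋ = $13,662; SL = ⌊$94,272/9⌋ = $10,474 → take DB $13,662. Book value $84,710.
Year 2: DB = ⌊$84,710 × 125%/9⌋ = $11,765; SL = ⌊$80,610/8⌋ = $10,076 → take DB $11,765. Book value $72,945.
Year 3: DB = ⌊$72,945 × 125%/9⌋ = $10,131; SL = ⌊$68,845/7⌋ = $9,835 → take DB $10,131. Book value $62,814.
Year 4: DB = ⌊$62,814 × 125%/9⌋ = $8,724; SL = ⌊$58,714/6⌋ = $9,785 → take SL $9,785. Book value $53,029.
Year 5: DB = ⌊$53,029 × 125%/9⌋ = $7,365; SL = ⌊$48,929/5⌋ = $9,785 → take SL $9,785. Book value $43,244.
Year 6: DB = ⌊$43,244 × 125%/9⌋ = $6,006; SL = ⌊$39,144/4⌋ = $9,786 → take SL $9,786. Book value $33,458.
Year 7: DB = ⌊$33,458 × 125%/9⌋ = $4,646; SL = ⌊$29,358/3⌋ = $9,786 → take SL $9,786. Book value $23,672.
Year 8: DB = ⌊$23,672 × 125%/9⌋ = $3,287; SL = ⌊$19,572/2⌋ = $9,786 → take SL $9,786. Book value $13,886.
Year 9 (final): $13,886 − $4,100 = $9,786. Book value $4,100.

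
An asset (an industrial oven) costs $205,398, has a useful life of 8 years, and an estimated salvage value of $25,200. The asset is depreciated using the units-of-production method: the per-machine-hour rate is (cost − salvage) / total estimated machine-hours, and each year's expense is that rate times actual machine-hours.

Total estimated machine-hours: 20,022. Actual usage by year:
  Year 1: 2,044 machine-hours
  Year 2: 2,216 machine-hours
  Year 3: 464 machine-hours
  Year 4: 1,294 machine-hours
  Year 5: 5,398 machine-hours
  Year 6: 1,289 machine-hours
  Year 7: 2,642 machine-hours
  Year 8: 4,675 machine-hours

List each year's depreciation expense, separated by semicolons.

Depreciable base = $205,398 − $25,200 = $180,198.
Rate = $180,198 / 20,022 machine-hours = $9 per machine-hour.
Year 1: 2,044 × $9 = $18,396. Book value $187,002.
Year 2: 2,216 × $9 = $19,944. Book value $167,058.
Year 3: 464 × $9 = $4,176. Book value $162,882.
Year 4: 1,294 × $9 = $11,646. Book value $151,236.
Year 5: 5,398 × $9 = $48,582. Book value $102,654.
Year 6: 1,289 × $9 = $11,601. Book value $91,053.
Year 7: 2,642 × $9 = $23,778. Book value $67,275.
Year 8: 4,675 × $9 = $42,075. Book value $25,200.

$18,396; $19,944; $4,176; $11,646; $48,582; $11,601; $23,778; $42,075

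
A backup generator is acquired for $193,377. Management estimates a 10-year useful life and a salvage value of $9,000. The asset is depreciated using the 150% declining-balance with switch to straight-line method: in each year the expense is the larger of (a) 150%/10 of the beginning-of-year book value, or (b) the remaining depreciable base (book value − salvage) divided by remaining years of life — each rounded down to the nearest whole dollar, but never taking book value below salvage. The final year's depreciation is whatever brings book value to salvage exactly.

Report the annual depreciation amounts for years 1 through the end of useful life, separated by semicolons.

$29,006; $24,655; $20,957; $17,813; $15,324; $15,324; $15,324; $15,324; $15,325; $15,325

Depreciable base = $193,377 − $9,000 = $184,377.
Year 1: DB = ⌊$193,377 × 150%/10⌋ = $29,006; SL = ⌊$184,377/10⌋ = $18,437 → take DB $29,006. Book value $164,371.
Year 2: DB = ⌊$164,371 × 150%/10⌋ = $24,655; SL = ⌊$155,371/9⌋ = $17,263 → take DB $24,655. Book value $139,716.
Year 3: DB = ⌊$139,716 × 150%/10⌋ = $20,957; SL = ⌊$130,716/8⌋ = $16,339 → take DB $20,957. Book value $118,759.
Year 4: DB = ⌊$118,759 × 150%/10⌋ = $17,813; SL = ⌊$109,759/7⌋ = $15,679 → take DB $17,813. Book value $100,946.
Year 5: DB = ⌊$100,946 × 150%/10⌋ = $15,141; SL = ⌊$91,946/6⌋ = $15,324 → take SL $15,324. Book value $85,622.
Year 6: DB = ⌊$85,622 × 150%/10⌋ = $12,843; SL = ⌊$76,622/5⌋ = $15,324 → take SL $15,324. Book value $70,298.
Year 7: DB = ⌊$70,298 × 150%/10⌋ = $10,544; SL = ⌊$61,298/4⌋ = $15,324 → take SL $15,324. Book value $54,974.
Year 8: DB = ⌊$54,974 × 150%/10⌋ = $8,246; SL = ⌊$45,974/3⌋ = $15,324 → take SL $15,324. Book value $39,650.
Year 9: DB = ⌊$39,650 × 150%/10⌋ = $5,947; SL = ⌊$30,650/2⌋ = $15,325 → take SL $15,325. Book value $24,325.
Year 10 (final): $24,325 − $9,000 = $15,325. Book value $9,000.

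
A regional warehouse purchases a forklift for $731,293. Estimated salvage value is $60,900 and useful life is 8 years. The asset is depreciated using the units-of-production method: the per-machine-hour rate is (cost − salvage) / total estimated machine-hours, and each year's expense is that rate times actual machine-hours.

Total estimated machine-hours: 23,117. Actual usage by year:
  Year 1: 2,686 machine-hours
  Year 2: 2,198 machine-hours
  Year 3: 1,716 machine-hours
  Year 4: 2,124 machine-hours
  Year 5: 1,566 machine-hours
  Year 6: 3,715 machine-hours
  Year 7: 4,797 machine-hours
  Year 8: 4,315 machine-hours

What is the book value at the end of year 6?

Depreciable base = $731,293 − $60,900 = $670,393.
Rate = $670,393 / 23,117 machine-hours = $29 per machine-hour.
Year 1: 2,686 × $29 = $77,894. Book value $653,399.
Year 2: 2,198 × $29 = $63,742. Book value $589,657.
Year 3: 1,716 × $29 = $49,764. Book value $539,893.
Year 4: 2,124 × $29 = $61,596. Book value $478,297.
Year 5: 1,566 × $29 = $45,414. Book value $432,883.
Year 6: 3,715 × $29 = $107,735. Book value $325,148.

$325,148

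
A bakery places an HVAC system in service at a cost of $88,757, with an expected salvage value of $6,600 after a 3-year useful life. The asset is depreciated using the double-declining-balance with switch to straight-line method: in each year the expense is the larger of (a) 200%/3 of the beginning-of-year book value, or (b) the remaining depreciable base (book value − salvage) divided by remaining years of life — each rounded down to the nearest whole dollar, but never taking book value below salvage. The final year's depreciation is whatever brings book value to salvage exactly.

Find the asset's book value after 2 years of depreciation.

$9,862

Depreciable base = $88,757 − $6,600 = $82,157.
Year 1: DB = ⌊$88,757 × 200%/3⌋ = $59,171; SL = ⌊$82,157/3⌋ = $27,385 → take DB $59,171. Book value $29,586.
Year 2: DB = ⌊$29,586 × 200%/3⌋ = $19,724; SL = ⌊$22,986/2⌋ = $11,493 → take DB $19,724. Book value $9,862.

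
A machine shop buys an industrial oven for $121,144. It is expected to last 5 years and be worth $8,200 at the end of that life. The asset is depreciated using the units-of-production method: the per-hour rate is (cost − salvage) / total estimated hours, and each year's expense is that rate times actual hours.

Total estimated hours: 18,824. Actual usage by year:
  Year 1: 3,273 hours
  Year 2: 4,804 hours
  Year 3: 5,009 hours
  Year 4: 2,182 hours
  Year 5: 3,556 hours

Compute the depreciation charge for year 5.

Depreciable base = $121,144 − $8,200 = $112,944.
Rate = $112,944 / 18,824 hours = $6 per hour.
Year 1: 3,273 × $6 = $19,638. Book value $101,506.
Year 2: 4,804 × $6 = $28,824. Book value $72,682.
Year 3: 5,009 × $6 = $30,054. Book value $42,628.
Year 4: 2,182 × $6 = $13,092. Book value $29,536.
Year 5: 3,556 × $6 = $21,336. Book value $8,200.

$21,336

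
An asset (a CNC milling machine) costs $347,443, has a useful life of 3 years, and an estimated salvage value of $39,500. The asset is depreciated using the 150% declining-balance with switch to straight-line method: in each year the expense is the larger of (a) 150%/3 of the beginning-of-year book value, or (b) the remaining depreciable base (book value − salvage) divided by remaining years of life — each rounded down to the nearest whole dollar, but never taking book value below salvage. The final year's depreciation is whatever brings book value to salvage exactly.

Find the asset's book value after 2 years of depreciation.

$86,861

Depreciable base = $347,443 − $39,500 = $307,943.
Year 1: DB = ⌊$347,443 × 150%/3⌋ = $173,721; SL = ⌊$307,943/3⌋ = $102,647 → take DB $173,721. Book value $173,722.
Year 2: DB = ⌊$173,722 × 150%/3⌋ = $86,861; SL = ⌊$134,222/2⌋ = $67,111 → take DB $86,861. Book value $86,861.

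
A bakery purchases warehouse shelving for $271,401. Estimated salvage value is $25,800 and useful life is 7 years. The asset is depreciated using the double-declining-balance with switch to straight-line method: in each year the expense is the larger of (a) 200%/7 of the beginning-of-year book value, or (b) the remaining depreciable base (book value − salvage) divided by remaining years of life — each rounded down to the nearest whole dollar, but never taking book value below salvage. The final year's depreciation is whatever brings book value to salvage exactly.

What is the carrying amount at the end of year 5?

$50,464

Depreciable base = $271,401 − $25,800 = $245,601.
Year 1: DB = ⌊$271,401 × 200%/7⌋ = $77,543; SL = ⌊$245,601/7⌋ = $35,085 → take DB $77,543. Book value $193,858.
Year 2: DB = ⌊$193,858 × 200%/7⌋ = $55,388; SL = ⌊$168,058/6⌋ = $28,009 → take DB $55,388. Book value $138,470.
Year 3: DB = ⌊$138,470 × 200%/7⌋ = $39,562; SL = ⌊$112,670/5⌋ = $22,534 → take DB $39,562. Book value $98,908.
Year 4: DB = ⌊$98,908 × 200%/7⌋ = $28,259; SL = ⌊$73,108/4⌋ = $18,277 → take DB $28,259. Book value $70,649.
Year 5: DB = ⌊$70,649 × 200%/7⌋ = $20,185; SL = ⌊$44,849/3⌋ = $14,949 → take DB $20,185. Book value $50,464.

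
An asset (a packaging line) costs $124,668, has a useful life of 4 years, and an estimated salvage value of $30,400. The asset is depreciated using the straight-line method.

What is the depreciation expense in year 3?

$23,567

Depreciable base = $124,668 − $30,400 = $94,268.
Annual expense = $94,268 / 4 = $23,567.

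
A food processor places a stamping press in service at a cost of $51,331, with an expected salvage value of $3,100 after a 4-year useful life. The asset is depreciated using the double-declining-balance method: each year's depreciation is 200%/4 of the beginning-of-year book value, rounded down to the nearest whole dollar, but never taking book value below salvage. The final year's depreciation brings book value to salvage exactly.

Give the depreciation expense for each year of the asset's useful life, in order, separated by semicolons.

Depreciable base = $51,331 − $3,100 = $48,231.
Year 1: ⌊$51,331 × 200%/4⌋ = $25,665. Book value $25,666.
Year 2: ⌊$25,666 × 200%/4⌋ = $12,833. Book value $12,833.
Year 3: ⌊$12,833 × 200%/4⌋ = $6,416. Book value $6,417.
Year 4 (final): $6,417 − $3,100 = $3,317. Book value $3,100.

$25,665; $12,833; $6,416; $3,317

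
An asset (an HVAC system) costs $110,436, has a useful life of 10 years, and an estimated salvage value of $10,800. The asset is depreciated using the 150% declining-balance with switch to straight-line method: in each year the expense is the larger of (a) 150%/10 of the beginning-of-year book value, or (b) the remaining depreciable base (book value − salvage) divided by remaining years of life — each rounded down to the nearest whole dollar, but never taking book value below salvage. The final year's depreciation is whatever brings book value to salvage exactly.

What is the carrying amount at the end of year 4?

Depreciable base = $110,436 − $10,800 = $99,636.
Year 1: DB = ⌊$110,436 × 150%/10⌋ = $16,565; SL = ⌊$99,636/10⌋ = $9,963 → take DB $16,565. Book value $93,871.
Year 2: DB = ⌊$93,871 × 150%/10⌋ = $14,080; SL = ⌊$83,071/9⌋ = $9,230 → take DB $14,080. Book value $79,791.
Year 3: DB = ⌊$79,791 × 150%/10⌋ = $11,968; SL = ⌊$68,991/8⌋ = $8,623 → take DB $11,968. Book value $67,823.
Year 4: DB = ⌊$67,823 × 150%/10⌋ = $10,173; SL = ⌊$57,023/7⌋ = $8,146 → take DB $10,173. Book value $57,650.

$57,650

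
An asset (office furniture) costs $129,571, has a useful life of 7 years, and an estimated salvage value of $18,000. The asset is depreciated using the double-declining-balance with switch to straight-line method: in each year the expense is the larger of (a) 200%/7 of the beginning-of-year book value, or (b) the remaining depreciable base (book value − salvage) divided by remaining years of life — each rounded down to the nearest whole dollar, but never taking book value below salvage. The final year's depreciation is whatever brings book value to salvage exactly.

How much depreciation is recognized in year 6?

Depreciable base = $129,571 − $18,000 = $111,571.
Year 1: DB = ⌊$129,571 × 200%/7⌋ = $37,020; SL = ⌊$111,571/7⌋ = $15,938 → take DB $37,020. Book value $92,551.
Year 2: DB = ⌊$92,551 × 200%/7⌋ = $26,443; SL = ⌊$74,551/6⌋ = $12,425 → take DB $26,443. Book value $66,108.
Year 3: DB = ⌊$66,108 × 200%/7⌋ = $18,888; SL = ⌊$48,108/5⌋ = $9,621 → take DB $18,888. Book value $47,220.
Year 4: DB = ⌊$47,220 × 200%/7⌋ = $13,491; SL = ⌊$29,220/4⌋ = $7,305 → take DB $13,491. Book value $33,729.
Year 5: DB = ⌊$33,729 × 200%/7⌋ = $9,636; SL = ⌊$15,729/3⌋ = $5,243 → take DB $9,636. Book value $24,093.
Year 6: DB = ⌊$24,093 × 200%/7⌋ = $6,883; SL = ⌊$6,093/2⌋ = $3,046 → take DB $6,883, capped at $6,093. Book value $18,000.

$6,093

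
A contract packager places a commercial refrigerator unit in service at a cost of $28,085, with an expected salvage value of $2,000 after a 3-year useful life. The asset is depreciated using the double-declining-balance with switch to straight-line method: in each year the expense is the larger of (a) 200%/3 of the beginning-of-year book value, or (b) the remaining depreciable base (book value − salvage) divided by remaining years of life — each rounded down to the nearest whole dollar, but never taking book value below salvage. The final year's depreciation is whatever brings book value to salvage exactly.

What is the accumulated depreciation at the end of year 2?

Depreciable base = $28,085 − $2,000 = $26,085.
Year 1: DB = ⌊$28,085 × 200%/3⌋ = $18,723; SL = ⌊$26,085/3⌋ = $8,695 → take DB $18,723. Book value $9,362.
Year 2: DB = ⌊$9,362 × 200%/3⌋ = $6,241; SL = ⌊$7,362/2⌋ = $3,681 → take DB $6,241. Book value $3,121.
Accumulated through year 2 = $28,085 − $3,121 = $24,964.

$24,964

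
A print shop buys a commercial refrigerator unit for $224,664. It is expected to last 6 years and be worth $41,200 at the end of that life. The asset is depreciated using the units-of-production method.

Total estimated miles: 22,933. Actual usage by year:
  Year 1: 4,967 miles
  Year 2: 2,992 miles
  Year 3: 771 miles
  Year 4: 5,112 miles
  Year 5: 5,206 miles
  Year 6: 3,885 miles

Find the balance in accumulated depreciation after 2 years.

$63,672

Depreciable base = $224,664 − $41,200 = $183,464.
Rate = $183,464 / 22,933 miles = $8 per mile.
Year 1: 4,967 × $8 = $39,736. Book value $184,928.
Year 2: 2,992 × $8 = $23,936. Book value $160,992.
Accumulated through year 2 = $224,664 − $160,992 = $63,672.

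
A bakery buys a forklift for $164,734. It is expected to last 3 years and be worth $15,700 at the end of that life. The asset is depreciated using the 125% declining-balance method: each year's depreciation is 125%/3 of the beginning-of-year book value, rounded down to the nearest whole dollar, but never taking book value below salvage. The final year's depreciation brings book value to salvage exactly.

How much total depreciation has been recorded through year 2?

Depreciable base = $164,734 − $15,700 = $149,034.
Year 1: ⌊$164,734 × 125%/3⌋ = $68,639. Book value $96,095.
Year 2: ⌊$96,095 × 125%/3⌋ = $40,039. Book value $56,056.
Accumulated through year 2 = $164,734 − $56,056 = $108,678.

$108,678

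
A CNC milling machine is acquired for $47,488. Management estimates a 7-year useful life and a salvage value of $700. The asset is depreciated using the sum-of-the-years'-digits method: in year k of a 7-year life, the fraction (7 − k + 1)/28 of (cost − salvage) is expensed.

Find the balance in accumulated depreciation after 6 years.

Depreciable base = $47,488 − $700 = $46,788.
Sum of the years' digits = 7+6+5+4+3+2+1 = 28.
Year 1: $46,788 × 7/28 = $11,697. Book value $35,791.
Year 2: $46,788 × 6/28 = $10,026. Book value $25,765.
Year 3: $46,788 × 5/28 = $8,355. Book value $17,410.
Year 4: $46,788 × 4/28 = $6,684. Book value $10,726.
Year 5: $46,788 × 3/28 = $5,013. Book value $5,713.
Year 6: $46,788 × 2/28 = $3,342. Book value $2,371.
Accumulated through year 6 = $47,488 − $2,371 = $45,117.

$45,117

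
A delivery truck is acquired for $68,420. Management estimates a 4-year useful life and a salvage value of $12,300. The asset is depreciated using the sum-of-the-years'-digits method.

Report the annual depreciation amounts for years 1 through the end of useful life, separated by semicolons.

$22,448; $16,836; $11,224; $5,612

Depreciable base = $68,420 − $12,300 = $56,120.
Sum of the years' digits = 4+3+2+1 = 10.
Year 1: $56,120 × 4/10 = $22,448. Book value $45,972.
Year 2: $56,120 × 3/10 = $16,836. Book value $29,136.
Year 3: $56,120 × 2/10 = $11,224. Book value $17,912.
Year 4: $56,120 × 1/10 = $5,612. Book value $12,300.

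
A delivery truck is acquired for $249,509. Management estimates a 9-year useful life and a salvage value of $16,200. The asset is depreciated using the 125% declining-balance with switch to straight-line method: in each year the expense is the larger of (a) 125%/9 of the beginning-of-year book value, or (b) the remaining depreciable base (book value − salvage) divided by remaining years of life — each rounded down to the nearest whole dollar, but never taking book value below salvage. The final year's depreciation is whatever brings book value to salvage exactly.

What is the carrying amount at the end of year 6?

Depreciable base = $249,509 − $16,200 = $233,309.
Year 1: DB = ⌊$249,509 × 125%/9⌋ = $34,654; SL = ⌊$233,309/9⌋ = $25,923 → take DB $34,654. Book value $214,855.
Year 2: DB = ⌊$214,855 × 125%/9⌋ = $29,840; SL = ⌊$198,655/8⌋ = $24,831 → take DB $29,840. Book value $185,015.
Year 3: DB = ⌊$185,015 × 125%/9⌋ = $25,696; SL = ⌊$168,815/7⌋ = $24,116 → take DB $25,696. Book value $159,319.
Year 4: DB = ⌊$159,319 × 125%/9⌋ = $22,127; SL = ⌊$143,119/6⌋ = $23,853 → take SL $23,853. Book value $135,466.
Year 5: DB = ⌊$135,466 × 125%/9⌋ = $18,814; SL = ⌊$119,266/5⌋ = $23,853 → take SL $23,853. Book value $111,613.
Year 6: DB = ⌊$111,613 × 125%/9⌋ = $15,501; SL = ⌊$95,413/4⌋ = $23,853 → take SL $23,853. Book value $87,760.

$87,760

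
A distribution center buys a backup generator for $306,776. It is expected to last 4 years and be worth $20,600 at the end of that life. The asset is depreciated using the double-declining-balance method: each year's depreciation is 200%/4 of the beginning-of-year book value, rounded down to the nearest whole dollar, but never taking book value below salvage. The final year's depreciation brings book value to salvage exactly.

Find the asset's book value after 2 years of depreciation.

$76,694

Depreciable base = $306,776 − $20,600 = $286,176.
Year 1: ⌊$306,776 × 200%/4⌋ = $153,388. Book value $153,388.
Year 2: ⌊$153,388 × 200%/4⌋ = $76,694. Book value $76,694.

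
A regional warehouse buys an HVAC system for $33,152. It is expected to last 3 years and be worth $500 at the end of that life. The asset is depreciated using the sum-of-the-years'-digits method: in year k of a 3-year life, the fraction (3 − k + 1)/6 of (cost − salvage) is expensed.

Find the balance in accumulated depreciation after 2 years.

$27,210

Depreciable base = $33,152 − $500 = $32,652.
Sum of the years' digits = 3+2+1 = 6.
Year 1: $32,652 × 3/6 = $16,326. Book value $16,826.
Year 2: $32,652 × 2/6 = $10,884. Book value $5,942.
Accumulated through year 2 = $33,152 − $5,942 = $27,210.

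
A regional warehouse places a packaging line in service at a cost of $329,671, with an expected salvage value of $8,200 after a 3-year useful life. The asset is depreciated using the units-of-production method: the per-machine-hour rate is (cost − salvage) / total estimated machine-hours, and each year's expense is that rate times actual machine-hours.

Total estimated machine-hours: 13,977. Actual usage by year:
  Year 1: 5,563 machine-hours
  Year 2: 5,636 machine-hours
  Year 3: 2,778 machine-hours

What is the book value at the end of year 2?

Depreciable base = $329,671 − $8,200 = $321,471.
Rate = $321,471 / 13,977 machine-hours = $23 per machine-hour.
Year 1: 5,563 × $23 = $127,949. Book value $201,722.
Year 2: 5,636 × $23 = $129,628. Book value $72,094.

$72,094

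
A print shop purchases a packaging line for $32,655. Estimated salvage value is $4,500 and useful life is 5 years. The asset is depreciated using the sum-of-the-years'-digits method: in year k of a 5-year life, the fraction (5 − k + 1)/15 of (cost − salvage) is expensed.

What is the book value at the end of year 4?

$6,377

Depreciable base = $32,655 − $4,500 = $28,155.
Sum of the years' digits = 5+4+3+2+1 = 15.
Year 1: $28,155 × 5/15 = $9,385. Book value $23,270.
Year 2: $28,155 × 4/15 = $7,508. Book value $15,762.
Year 3: $28,155 × 3/15 = $5,631. Book value $10,131.
Year 4: $28,155 × 2/15 = $3,754. Book value $6,377.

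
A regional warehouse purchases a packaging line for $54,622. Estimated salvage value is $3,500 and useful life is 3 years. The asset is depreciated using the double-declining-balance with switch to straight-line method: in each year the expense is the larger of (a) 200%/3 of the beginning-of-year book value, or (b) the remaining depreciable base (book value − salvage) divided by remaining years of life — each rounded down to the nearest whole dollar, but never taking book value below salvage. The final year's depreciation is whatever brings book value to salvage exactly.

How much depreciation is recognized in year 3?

Depreciable base = $54,622 − $3,500 = $51,122.
Year 1: DB = ⌊$54,622 × 200%/3⌋ = $36,414; SL = ⌊$51,122/3⌋ = $17,040 → take DB $36,414. Book value $18,208.
Year 2: DB = ⌊$18,208 × 200%/3⌋ = $12,138; SL = ⌊$14,708/2⌋ = $7,354 → take DB $12,138. Book value $6,070.
Year 3 (final): $6,070 − $3,500 = $2,570. Book value $3,500.

$2,570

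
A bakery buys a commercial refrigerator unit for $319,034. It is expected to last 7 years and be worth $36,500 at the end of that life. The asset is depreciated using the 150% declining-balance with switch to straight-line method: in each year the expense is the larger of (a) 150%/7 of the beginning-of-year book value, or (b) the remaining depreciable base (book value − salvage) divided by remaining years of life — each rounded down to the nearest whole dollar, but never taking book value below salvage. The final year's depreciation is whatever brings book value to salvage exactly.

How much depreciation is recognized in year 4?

$33,160

Depreciable base = $319,034 − $36,500 = $282,534.
Year 1: DB = ⌊$319,034 × 150%/7⌋ = $68,364; SL = ⌊$282,534/7⌋ = $40,362 → take DB $68,364. Book value $250,670.
Year 2: DB = ⌊$250,670 × 150%/7⌋ = $53,715; SL = ⌊$214,170/6⌋ = $35,695 → take DB $53,715. Book value $196,955.
Year 3: DB = ⌊$196,955 × 150%/7⌋ = $42,204; SL = ⌊$160,455/5⌋ = $32,091 → take DB $42,204. Book value $154,751.
Year 4: DB = ⌊$154,751 × 150%/7⌋ = $33,160; SL = ⌊$118,251/4⌋ = $29,562 → take DB $33,160. Book value $121,591.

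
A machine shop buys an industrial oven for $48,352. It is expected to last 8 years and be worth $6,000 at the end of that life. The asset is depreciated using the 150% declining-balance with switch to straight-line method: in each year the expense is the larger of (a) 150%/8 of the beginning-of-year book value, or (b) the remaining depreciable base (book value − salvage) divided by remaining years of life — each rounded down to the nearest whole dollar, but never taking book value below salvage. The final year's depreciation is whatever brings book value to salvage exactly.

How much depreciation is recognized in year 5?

$3,951

Depreciable base = $48,352 − $6,000 = $42,352.
Year 1: DB = ⌊$48,352 × 150%/8⌋ = $9,066; SL = ⌊$42,352/8⌋ = $5,294 → take DB $9,066. Book value $39,286.
Year 2: DB = ⌊$39,286 × 150%/8⌋ = $7,366; SL = ⌊$33,286/7⌋ = $4,755 → take DB $7,366. Book value $31,920.
Year 3: DB = ⌊$31,920 × 150%/8⌋ = $5,985; SL = ⌊$25,920/6⌋ = $4,320 → take DB $5,985. Book value $25,935.
Year 4: DB = ⌊$25,935 × 150%/8⌋ = $4,862; SL = ⌊$19,935/5⌋ = $3,987 → take DB $4,862. Book value $21,073.
Year 5: DB = ⌊$21,073 × 150%/8⌋ = $3,951; SL = ⌊$15,073/4⌋ = $3,768 → take DB $3,951. Book value $17,122.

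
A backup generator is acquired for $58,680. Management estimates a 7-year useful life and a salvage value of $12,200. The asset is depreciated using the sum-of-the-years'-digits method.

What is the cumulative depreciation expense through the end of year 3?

$29,880

Depreciable base = $58,680 − $12,200 = $46,480.
Sum of the years' digits = 7+6+5+4+3+2+1 = 28.
Year 1: $46,480 × 7/28 = $11,620. Book value $47,060.
Year 2: $46,480 × 6/28 = $9,960. Book value $37,100.
Year 3: $46,480 × 5/28 = $8,300. Book value $28,800.
Accumulated through year 3 = $58,680 − $28,800 = $29,880.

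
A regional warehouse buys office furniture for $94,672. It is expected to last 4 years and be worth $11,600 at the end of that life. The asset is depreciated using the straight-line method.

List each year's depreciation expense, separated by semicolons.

$20,768; $20,768; $20,768; $20,768

Depreciable base = $94,672 − $11,600 = $83,072.
Annual expense = $83,072 / 4 = $20,768.
End of year 1: book value $73,904.
End of year 2: book value $53,136.
End of year 3: book value $32,368.
End of year 4: book value $11,600.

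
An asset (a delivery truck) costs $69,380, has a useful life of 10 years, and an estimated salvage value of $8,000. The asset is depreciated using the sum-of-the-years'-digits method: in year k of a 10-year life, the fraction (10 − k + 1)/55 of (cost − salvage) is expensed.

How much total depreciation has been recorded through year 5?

Depreciable base = $69,380 − $8,000 = $61,380.
Sum of the years' digits = 10+9+8+7+6+5+4+3+2+1 = 55.
Year 1: $61,380 × 10/55 = $11,160. Book value $58,220.
Year 2: $61,380 × 9/55 = $10,044. Book value $48,176.
Year 3: $61,380 × 8/55 = $8,928. Book value $39,248.
Year 4: $61,380 × 7/55 = $7,812. Book value $31,436.
Year 5: $61,380 × 6/55 = $6,696. Book value $24,740.
Accumulated through year 5 = $69,380 − $24,740 = $44,640.

$44,640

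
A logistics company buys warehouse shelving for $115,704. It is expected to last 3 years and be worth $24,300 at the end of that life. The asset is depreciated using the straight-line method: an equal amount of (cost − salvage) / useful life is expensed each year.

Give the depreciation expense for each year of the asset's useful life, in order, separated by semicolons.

$30,468; $30,468; $30,468

Depreciable base = $115,704 − $24,300 = $91,404.
Annual expense = $91,404 / 3 = $30,468.
End of year 1: book value $85,236.
End of year 2: book value $54,768.
End of year 3: book value $24,300.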